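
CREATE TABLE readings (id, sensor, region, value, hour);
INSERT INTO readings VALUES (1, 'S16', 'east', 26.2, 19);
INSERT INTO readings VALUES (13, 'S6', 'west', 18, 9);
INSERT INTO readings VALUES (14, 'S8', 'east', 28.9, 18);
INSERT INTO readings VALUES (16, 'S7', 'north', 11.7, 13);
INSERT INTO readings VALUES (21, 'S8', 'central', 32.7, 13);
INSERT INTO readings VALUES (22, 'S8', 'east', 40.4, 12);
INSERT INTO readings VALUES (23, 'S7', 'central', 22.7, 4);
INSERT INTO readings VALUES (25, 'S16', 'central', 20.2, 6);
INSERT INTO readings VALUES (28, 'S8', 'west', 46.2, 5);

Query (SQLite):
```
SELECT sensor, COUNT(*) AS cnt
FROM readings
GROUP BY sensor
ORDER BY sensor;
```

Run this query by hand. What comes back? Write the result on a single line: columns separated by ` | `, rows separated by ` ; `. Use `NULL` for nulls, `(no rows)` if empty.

Partition readings by sensor; compute COUNT(*) within each group.
  S16: ids {1, 25} → COUNT(*)=2
  S6: ids {13} → COUNT(*)=1
  S7: ids {16, 23} → COUNT(*)=2
  S8: ids {14, 21, 22, 28} → COUNT(*)=4

S16 | 2 ; S6 | 1 ; S7 | 2 ; S8 | 4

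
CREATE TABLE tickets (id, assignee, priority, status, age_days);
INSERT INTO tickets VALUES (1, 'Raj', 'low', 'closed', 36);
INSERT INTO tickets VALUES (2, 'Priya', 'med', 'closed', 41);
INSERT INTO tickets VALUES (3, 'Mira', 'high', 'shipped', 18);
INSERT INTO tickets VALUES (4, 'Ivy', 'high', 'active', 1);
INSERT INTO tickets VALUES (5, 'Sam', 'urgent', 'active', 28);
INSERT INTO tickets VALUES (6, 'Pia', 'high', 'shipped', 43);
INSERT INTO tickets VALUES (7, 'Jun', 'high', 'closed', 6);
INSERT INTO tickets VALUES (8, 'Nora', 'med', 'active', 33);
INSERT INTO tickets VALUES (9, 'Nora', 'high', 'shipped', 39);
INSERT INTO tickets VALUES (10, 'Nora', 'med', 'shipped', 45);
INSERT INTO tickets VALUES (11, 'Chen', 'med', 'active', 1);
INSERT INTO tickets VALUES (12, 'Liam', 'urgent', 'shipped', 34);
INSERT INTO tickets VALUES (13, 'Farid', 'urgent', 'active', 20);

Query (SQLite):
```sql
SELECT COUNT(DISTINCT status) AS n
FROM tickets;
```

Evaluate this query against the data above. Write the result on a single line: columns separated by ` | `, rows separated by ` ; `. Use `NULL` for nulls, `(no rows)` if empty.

3

Count distinct non-NULL status values.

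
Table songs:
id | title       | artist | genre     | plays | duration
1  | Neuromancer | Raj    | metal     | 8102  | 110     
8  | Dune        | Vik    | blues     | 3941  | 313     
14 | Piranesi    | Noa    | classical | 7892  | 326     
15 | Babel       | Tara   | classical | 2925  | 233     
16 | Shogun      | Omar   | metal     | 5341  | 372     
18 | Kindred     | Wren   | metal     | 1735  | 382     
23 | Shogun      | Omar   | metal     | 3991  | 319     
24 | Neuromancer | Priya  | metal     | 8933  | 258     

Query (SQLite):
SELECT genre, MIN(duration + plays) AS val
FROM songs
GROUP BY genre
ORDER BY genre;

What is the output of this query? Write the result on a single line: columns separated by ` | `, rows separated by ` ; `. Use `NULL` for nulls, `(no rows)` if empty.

For each row compute duration + plays.
Group by genre; take MIN of the expression per group.
  blues: ids {8} → MIN(duration + plays)=4254
  classical: ids {14, 15} → MIN(duration + plays)=3158
  metal: ids {1, 16, 18, 23, 24} → MIN(duration + plays)=2117

blues | 4254 ; classical | 3158 ; metal | 2117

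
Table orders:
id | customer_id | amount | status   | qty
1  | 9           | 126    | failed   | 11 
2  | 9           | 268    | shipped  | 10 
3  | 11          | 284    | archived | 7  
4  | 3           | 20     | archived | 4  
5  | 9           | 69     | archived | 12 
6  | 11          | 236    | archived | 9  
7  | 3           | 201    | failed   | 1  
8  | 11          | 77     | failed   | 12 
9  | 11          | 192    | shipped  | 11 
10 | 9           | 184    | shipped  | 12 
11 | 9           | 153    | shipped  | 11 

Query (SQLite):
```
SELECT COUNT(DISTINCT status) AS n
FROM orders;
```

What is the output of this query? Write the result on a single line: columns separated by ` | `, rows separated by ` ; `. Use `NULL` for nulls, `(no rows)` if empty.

Count distinct non-NULL status values.

3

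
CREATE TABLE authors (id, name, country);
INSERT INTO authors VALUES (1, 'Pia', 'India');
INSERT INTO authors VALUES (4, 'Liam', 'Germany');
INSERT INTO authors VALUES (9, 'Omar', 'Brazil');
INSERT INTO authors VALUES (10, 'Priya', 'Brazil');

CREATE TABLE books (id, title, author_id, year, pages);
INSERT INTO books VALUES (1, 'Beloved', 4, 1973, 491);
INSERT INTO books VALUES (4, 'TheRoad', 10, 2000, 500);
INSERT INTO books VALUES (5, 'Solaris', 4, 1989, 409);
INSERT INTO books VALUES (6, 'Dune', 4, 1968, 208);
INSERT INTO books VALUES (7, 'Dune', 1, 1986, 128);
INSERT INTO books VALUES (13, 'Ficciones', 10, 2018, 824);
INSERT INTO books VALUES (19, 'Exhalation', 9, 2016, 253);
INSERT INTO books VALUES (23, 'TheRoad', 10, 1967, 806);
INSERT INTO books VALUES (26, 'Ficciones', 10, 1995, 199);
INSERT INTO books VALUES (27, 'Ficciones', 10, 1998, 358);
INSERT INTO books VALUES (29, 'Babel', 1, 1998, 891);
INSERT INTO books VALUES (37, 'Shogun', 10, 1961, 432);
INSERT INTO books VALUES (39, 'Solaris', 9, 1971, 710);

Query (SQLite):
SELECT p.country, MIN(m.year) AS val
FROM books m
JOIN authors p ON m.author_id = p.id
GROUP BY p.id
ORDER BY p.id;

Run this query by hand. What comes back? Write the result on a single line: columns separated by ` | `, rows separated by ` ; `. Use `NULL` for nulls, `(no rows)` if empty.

India | 1986 ; Germany | 1968 ; Brazil | 1971 ; Brazil | 1961

Join each books row to its authors via author_id.
Group joined rows by authors.id; compute MIN(m.year) per group.
  1: ids {7, 29} → MIN(m.year)=1986
  4: ids {1, 5, 6} → MIN(m.year)=1968
  9: ids {19, 39} → MIN(m.year)=1971
  10: ids {4, 13, 23, 26, 27, 37} → MIN(m.year)=1961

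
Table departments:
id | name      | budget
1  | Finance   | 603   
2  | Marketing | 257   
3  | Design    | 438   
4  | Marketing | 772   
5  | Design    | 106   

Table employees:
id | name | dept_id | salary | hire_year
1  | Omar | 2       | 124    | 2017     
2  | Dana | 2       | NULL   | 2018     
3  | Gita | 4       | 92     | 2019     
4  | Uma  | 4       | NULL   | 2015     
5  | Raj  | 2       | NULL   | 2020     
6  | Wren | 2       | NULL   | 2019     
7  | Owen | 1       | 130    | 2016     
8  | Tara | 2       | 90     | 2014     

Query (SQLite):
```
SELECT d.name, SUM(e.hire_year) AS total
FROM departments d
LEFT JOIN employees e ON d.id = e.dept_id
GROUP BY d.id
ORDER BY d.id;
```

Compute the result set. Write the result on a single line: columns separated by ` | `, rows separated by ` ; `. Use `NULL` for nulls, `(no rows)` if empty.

LEFT JOIN keeps every departments row; unmatched ones get NULL for employees columns.
Group by departments.id and compute SUM(e.hire_year). SUM over an all-NULL group is NULL.
  1: ids {7} → SUM(e.hire_year)=2016
  2: ids {1, 2, 5, 6, 8} → SUM(e.hire_year)=10088
  3: ids {—} → SUM(e.hire_year)=NULL
  4: ids {3, 4} → SUM(e.hire_year)=4034
  5: ids {—} → SUM(e.hire_year)=NULL

Finance | 2016 ; Marketing | 10088 ; Design | NULL ; Marketing | 4034 ; Design | NULL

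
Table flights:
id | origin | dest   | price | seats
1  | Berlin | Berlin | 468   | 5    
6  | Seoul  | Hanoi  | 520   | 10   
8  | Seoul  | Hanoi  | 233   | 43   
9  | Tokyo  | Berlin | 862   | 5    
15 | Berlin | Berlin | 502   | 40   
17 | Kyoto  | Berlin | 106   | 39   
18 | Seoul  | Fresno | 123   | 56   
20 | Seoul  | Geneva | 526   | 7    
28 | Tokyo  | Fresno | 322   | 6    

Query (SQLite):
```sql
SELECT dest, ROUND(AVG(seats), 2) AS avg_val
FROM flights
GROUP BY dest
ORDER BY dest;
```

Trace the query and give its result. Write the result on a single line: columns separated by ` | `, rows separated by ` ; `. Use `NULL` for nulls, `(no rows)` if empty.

Partition flights by dest; compute ROUND(AVG(seats), 2) within each group.
  Berlin: ids {1, 9, 15, 17} → ROUND(AVG(seats), 2)=22.25
  Fresno: ids {18, 28} → ROUND(AVG(seats), 2)=31
  Geneva: ids {20} → ROUND(AVG(seats), 2)=7
  Hanoi: ids {6, 8} → ROUND(AVG(seats), 2)=26.5

Berlin | 22.25 ; Fresno | 31 ; Geneva | 7 ; Hanoi | 26.5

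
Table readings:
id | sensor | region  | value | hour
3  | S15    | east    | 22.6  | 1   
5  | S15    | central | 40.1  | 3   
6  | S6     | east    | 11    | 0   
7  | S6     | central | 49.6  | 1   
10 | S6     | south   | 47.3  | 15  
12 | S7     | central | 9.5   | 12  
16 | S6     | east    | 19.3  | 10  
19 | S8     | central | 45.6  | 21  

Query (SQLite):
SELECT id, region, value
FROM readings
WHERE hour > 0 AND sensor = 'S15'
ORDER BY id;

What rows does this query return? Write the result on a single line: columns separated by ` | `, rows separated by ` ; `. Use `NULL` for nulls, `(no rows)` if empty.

hour > 0: ids {3, 5, 7, 10, 12, 16, 19}
sensor = 'S15': ids {3, 5}
Combine with AND.

3 | east | 22.6 ; 5 | central | 40.1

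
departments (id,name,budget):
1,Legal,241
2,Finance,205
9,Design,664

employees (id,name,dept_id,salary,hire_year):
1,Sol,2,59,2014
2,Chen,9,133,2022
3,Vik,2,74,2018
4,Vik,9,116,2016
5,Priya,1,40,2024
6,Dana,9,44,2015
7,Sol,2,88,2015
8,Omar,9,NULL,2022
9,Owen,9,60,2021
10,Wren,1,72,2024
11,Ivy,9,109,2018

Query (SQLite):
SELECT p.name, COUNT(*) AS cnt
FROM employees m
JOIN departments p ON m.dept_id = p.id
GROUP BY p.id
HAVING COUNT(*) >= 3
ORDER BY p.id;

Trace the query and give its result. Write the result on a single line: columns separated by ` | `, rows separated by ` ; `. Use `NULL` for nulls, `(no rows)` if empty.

Finance | 3 ; Design | 6

Join each employees row to its departments via dept_id.
Group joined rows by departments.id; compute COUNT(*) per group.
HAVING: keep groups with count ≥ 3.
  1: ids {5, 10} → COUNT(*)=2
  2: ids {1, 3, 7} → COUNT(*)=3
  9: ids {2, 4, 6, 8, 9, 11} → COUNT(*)=6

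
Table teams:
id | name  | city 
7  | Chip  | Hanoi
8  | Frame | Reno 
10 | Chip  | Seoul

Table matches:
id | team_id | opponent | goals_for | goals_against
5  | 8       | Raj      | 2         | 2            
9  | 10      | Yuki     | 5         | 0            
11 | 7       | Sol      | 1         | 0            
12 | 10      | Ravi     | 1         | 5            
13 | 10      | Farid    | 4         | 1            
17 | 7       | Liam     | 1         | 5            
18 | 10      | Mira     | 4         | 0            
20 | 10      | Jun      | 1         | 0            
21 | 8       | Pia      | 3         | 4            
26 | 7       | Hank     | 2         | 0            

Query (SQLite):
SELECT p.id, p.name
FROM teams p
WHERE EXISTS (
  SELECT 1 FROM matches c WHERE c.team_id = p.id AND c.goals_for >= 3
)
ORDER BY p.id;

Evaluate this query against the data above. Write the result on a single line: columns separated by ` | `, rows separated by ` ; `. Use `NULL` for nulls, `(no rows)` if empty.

For each teams row, check whether any matches with matching team_id has goals_for >= 3.
Keep rows where that is true.

8 | Frame ; 10 | Chip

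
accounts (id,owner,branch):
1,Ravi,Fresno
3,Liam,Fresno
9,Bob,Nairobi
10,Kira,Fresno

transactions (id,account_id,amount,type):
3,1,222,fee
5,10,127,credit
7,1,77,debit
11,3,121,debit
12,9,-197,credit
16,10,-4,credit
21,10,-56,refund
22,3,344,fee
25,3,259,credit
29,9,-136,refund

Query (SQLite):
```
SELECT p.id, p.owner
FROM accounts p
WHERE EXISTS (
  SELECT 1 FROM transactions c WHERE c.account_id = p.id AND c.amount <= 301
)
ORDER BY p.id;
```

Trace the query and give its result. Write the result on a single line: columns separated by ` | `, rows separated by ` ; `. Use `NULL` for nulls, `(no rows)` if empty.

1 | Ravi ; 3 | Liam ; 9 | Bob ; 10 | Kira

For each accounts row, check whether any transactions with matching account_id has amount <= 301.
Keep rows where that is true.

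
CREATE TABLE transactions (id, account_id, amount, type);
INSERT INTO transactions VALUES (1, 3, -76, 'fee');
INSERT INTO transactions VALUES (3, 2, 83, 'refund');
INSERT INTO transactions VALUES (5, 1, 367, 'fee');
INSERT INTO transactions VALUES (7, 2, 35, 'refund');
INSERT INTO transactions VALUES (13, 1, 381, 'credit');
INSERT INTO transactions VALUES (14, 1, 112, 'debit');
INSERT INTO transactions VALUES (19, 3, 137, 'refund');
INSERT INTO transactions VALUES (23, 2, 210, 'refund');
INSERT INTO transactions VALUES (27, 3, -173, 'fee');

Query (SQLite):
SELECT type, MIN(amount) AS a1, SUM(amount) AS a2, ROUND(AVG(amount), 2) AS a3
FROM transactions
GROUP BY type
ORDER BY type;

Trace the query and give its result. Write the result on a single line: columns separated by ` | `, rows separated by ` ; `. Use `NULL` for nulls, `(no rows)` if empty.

Group transactions by type.
Per group compute: MIN(amount), SUM(amount), ROUND(AVG(amount), 2).
  credit: ids {13} → MIN(amount)=381, SUM(amount)=381, ROUND(AVG(amount), 2)=381
  debit: ids {14} → MIN(amount)=112, SUM(amount)=112, ROUND(AVG(amount), 2)=112
  fee: ids {1, 5, 27} → MIN(amount)=-173, SUM(amount)=118, ROUND(AVG(amount), 2)=39.33
  refund: ids {3, 7, 19, 23} → MIN(amount)=35, SUM(amount)=465, ROUND(AVG(amount), 2)=116.25

credit | 381 | 381 | 381 ; debit | 112 | 112 | 112 ; fee | -173 | 118 | 39.33 ; refund | 35 | 465 | 116.25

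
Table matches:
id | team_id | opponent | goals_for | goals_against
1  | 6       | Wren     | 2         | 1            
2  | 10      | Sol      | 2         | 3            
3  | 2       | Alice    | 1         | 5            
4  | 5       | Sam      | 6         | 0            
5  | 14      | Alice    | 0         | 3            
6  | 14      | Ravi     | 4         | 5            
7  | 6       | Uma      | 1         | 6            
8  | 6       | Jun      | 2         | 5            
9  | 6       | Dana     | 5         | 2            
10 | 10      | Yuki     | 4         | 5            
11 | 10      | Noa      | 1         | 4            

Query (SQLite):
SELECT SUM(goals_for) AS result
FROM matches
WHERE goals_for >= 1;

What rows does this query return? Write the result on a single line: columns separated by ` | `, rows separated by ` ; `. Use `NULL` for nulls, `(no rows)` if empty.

Rows where goals_for >= 1 → goals_for values: [2, 2, 1, 6, 4, 1, 2, 5, 4, 1].
SUM of non-NULL values = 28.

28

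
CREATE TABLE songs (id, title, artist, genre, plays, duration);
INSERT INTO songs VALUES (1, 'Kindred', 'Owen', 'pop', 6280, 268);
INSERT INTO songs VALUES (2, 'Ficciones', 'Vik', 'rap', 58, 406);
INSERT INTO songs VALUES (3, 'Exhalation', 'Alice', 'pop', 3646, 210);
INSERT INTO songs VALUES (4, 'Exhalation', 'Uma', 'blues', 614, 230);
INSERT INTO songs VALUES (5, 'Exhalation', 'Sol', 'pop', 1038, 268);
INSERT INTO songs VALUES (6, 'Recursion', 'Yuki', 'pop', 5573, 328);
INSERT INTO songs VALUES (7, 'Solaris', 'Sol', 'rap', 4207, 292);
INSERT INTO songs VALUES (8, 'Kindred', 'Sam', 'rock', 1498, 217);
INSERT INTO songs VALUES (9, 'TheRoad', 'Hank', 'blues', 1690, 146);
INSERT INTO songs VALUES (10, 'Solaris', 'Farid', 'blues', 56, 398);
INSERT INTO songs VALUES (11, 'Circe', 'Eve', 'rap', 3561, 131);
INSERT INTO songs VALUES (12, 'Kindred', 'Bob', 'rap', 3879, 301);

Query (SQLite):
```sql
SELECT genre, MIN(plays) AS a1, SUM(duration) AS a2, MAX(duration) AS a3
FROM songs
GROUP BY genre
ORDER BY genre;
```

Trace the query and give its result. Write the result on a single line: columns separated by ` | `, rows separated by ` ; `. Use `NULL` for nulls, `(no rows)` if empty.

blues | 56 | 774 | 398 ; pop | 1038 | 1074 | 328 ; rap | 58 | 1130 | 406 ; rock | 1498 | 217 | 217

Group songs by genre.
Per group compute: MIN(plays), SUM(duration), MAX(duration).
  blues: ids {4, 9, 10} → MIN(plays)=56, SUM(duration)=774, MAX(duration)=398
  pop: ids {1, 3, 5, 6} → MIN(plays)=1038, SUM(duration)=1074, MAX(duration)=328
  rap: ids {2, 7, 11, 12} → MIN(plays)=58, SUM(duration)=1130, MAX(duration)=406
  rock: ids {8} → MIN(plays)=1498, SUM(duration)=217, MAX(duration)=217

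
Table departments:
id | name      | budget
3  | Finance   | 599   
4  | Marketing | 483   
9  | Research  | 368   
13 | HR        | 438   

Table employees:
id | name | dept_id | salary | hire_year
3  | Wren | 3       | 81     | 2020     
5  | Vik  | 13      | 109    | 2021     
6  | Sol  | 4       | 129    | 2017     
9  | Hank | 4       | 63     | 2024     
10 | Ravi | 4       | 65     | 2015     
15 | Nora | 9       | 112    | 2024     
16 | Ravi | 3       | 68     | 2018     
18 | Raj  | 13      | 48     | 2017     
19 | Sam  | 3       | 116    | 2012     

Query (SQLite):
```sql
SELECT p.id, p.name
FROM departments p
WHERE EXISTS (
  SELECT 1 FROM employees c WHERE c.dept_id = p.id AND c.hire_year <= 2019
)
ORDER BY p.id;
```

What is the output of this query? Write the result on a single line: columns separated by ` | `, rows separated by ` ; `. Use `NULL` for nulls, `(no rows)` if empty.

3 | Finance ; 4 | Marketing ; 13 | HR

For each departments row, check whether any employees with matching dept_id has hire_year <= 2019.
Keep rows where that is true.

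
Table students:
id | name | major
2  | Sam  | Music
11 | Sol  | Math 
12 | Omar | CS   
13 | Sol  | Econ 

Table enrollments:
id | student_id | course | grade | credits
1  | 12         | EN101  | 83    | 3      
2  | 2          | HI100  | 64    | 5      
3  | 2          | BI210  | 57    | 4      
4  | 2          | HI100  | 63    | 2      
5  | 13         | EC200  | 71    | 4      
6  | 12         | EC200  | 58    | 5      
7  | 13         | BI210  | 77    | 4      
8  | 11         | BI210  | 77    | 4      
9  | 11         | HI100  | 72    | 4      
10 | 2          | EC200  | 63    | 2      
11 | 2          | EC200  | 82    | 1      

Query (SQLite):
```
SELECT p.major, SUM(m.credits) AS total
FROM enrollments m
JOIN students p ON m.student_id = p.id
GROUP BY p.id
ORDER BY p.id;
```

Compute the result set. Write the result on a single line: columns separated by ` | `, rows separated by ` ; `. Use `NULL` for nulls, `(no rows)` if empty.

Join each enrollments row to its students via student_id.
Group joined rows by students.id; compute SUM(m.credits) per group.
  2: ids {2, 3, 4, 10, 11} → SUM(m.credits)=14
  11: ids {8, 9} → SUM(m.credits)=8
  12: ids {1, 6} → SUM(m.credits)=8
  13: ids {5, 7} → SUM(m.credits)=8

Music | 14 ; Math | 8 ; CS | 8 ; Econ | 8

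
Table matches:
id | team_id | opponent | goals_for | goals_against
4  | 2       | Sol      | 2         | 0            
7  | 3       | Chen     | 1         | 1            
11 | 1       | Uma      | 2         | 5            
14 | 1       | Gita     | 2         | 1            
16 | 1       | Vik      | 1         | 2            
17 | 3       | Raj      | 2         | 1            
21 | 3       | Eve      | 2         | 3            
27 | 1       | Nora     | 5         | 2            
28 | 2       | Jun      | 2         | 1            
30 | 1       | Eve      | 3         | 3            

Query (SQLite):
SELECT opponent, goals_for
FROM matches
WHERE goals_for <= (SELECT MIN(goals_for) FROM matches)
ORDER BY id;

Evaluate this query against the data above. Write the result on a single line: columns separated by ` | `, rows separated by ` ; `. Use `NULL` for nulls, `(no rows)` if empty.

Chen | 1 ; Vik | 1

Scalar subquery: MIN(goals_for) over all matches rows = 1.
Keep rows where goals_for <= that value.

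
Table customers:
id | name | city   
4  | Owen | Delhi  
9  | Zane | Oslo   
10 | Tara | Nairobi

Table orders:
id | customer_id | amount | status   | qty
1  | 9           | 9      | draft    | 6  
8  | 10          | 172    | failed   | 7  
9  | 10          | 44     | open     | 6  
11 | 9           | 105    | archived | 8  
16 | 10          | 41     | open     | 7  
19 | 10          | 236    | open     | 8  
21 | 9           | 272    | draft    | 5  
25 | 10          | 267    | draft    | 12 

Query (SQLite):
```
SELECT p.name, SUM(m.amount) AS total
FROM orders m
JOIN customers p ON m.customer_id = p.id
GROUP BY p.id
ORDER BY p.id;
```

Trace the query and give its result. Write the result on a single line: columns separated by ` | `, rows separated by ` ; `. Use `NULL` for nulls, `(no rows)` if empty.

Join each orders row to its customers via customer_id.
Group joined rows by customers.id; compute SUM(m.amount) per group.
  9: ids {1, 11, 21} → SUM(m.amount)=386
  10: ids {8, 9, 16, 19, 25} → SUM(m.amount)=760

Zane | 386 ; Tara | 760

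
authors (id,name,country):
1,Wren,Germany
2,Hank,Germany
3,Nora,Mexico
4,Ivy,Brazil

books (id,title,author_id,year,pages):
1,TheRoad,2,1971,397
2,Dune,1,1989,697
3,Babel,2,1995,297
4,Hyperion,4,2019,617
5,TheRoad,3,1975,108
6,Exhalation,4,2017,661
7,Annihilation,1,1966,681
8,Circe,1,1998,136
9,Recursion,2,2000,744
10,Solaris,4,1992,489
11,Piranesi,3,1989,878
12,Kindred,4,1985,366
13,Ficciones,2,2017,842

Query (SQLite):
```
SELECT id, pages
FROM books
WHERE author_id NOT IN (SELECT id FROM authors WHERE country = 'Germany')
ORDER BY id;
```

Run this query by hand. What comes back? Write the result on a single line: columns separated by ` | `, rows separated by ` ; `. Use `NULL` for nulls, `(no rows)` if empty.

Inner query: authors.id where country = 'Germany'.
Outer: keep books rows whose author_id is not in that set.
Inner query → {1, 2}

4 | 617 ; 5 | 108 ; 6 | 661 ; 10 | 489 ; 11 | 878 ; 12 | 366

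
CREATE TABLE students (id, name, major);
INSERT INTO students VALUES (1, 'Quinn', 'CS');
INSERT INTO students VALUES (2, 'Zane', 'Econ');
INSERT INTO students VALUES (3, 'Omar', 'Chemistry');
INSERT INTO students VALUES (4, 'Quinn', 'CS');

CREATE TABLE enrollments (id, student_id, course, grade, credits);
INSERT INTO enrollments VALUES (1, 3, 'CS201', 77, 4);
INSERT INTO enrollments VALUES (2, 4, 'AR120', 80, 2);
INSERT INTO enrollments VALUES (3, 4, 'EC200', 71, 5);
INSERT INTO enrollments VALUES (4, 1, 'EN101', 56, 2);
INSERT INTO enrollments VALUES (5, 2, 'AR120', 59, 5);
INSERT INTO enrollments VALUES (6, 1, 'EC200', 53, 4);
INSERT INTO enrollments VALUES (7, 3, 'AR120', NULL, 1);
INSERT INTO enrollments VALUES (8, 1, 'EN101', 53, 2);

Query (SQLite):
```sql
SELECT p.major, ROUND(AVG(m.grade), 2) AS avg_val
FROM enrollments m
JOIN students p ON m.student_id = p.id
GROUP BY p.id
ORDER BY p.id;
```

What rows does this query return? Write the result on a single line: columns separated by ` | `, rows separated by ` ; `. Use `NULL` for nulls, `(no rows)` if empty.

Join each enrollments row to its students via student_id.
Group joined rows by students.id; compute ROUND(AVG(m.grade), 2) per group.
  1: ids {4, 6, 8} → ROUND(AVG(m.grade), 2)=54
  2: ids {5} → ROUND(AVG(m.grade), 2)=59
  3: ids {1, 7} → ROUND(AVG(m.grade), 2)=77
  4: ids {2, 3} → ROUND(AVG(m.grade), 2)=75.5

CS | 54 ; Econ | 59 ; Chemistry | 77 ; CS | 75.5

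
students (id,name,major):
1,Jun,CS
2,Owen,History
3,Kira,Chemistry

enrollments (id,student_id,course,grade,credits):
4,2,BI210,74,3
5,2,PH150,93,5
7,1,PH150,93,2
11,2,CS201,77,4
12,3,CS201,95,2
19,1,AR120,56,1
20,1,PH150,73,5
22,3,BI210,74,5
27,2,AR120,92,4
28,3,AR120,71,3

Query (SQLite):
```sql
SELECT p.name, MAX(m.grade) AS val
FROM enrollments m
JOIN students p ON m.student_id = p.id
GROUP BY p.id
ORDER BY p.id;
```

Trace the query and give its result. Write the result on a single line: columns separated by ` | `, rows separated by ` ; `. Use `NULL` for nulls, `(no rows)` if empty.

Join each enrollments row to its students via student_id.
Group joined rows by students.id; compute MAX(m.grade) per group.
  1: ids {7, 19, 20} → MAX(m.grade)=93
  2: ids {4, 5, 11, 27} → MAX(m.grade)=93
  3: ids {12, 22, 28} → MAX(m.grade)=95

Jun | 93 ; Owen | 93 ; Kira | 95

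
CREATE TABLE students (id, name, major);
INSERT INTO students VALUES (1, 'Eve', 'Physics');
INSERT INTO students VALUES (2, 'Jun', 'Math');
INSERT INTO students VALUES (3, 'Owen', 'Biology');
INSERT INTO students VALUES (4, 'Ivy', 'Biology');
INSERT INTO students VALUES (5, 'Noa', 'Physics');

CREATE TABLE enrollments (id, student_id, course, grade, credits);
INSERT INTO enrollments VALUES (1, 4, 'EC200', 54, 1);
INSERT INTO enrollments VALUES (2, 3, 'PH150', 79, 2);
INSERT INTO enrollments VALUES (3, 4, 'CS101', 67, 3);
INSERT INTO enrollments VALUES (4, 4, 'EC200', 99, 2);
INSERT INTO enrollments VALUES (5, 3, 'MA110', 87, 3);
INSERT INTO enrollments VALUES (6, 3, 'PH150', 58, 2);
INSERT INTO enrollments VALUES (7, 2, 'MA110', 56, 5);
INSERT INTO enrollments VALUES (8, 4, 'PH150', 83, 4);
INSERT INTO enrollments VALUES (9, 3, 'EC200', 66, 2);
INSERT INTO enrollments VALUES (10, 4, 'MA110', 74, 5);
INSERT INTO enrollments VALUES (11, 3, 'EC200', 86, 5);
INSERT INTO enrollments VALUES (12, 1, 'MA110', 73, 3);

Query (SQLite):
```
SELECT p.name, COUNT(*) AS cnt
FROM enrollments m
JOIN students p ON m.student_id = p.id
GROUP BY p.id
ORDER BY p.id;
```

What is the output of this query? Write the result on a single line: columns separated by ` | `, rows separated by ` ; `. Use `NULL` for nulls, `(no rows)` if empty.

Join each enrollments row to its students via student_id.
Group joined rows by students.id; compute COUNT(*) per group.
  1: ids {12} → COUNT(*)=1
  2: ids {7} → COUNT(*)=1
  3: ids {2, 5, 6, 9, 11} → COUNT(*)=5
  4: ids {1, 3, 4, 8, 10} → COUNT(*)=5

Eve | 1 ; Jun | 1 ; Owen | 5 ; Ivy | 5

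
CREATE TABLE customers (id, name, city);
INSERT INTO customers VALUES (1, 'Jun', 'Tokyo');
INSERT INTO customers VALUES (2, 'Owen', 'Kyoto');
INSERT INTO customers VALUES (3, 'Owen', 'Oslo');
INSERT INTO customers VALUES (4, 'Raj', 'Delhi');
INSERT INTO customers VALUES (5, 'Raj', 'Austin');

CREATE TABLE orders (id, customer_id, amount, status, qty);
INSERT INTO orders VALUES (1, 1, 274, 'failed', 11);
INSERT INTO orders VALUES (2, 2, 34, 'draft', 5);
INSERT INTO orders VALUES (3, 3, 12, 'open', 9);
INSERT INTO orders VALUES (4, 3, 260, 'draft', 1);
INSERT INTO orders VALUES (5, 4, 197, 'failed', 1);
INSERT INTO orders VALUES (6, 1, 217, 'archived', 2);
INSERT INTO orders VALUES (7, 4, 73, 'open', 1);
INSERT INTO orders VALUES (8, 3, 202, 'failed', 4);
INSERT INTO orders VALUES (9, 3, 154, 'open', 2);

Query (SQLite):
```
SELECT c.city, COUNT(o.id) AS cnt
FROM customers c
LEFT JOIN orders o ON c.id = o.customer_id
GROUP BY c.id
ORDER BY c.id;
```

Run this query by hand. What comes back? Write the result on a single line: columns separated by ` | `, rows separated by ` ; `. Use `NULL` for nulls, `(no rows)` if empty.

LEFT JOIN keeps every customers row; unmatched ones get NULL for orders columns.
Group by customers.id and compute COUNT(o.id). COUNT(col) of an all-NULL group is 0.
  1: ids {1, 6} → COUNT(o.id)=2
  2: ids {2} → COUNT(o.id)=1
  3: ids {3, 4, 8, 9} → COUNT(o.id)=4
  4: ids {5, 7} → COUNT(o.id)=2
  5: ids {—} → COUNT(o.id)=0

Tokyo | 2 ; Kyoto | 1 ; Oslo | 4 ; Delhi | 2 ; Austin | 0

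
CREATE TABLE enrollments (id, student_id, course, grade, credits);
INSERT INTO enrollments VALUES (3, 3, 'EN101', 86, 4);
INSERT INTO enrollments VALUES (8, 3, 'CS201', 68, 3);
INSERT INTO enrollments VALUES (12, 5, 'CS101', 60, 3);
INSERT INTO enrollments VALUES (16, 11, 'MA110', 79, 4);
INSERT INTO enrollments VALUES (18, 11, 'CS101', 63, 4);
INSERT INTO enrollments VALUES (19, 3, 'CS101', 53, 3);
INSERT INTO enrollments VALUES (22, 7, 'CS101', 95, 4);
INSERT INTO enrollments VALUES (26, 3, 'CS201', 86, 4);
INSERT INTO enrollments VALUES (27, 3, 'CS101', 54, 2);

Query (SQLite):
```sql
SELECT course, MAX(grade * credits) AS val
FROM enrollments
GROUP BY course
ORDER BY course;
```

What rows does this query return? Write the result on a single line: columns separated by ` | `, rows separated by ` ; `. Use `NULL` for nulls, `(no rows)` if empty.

CS101 | 380 ; CS201 | 344 ; EN101 | 344 ; MA110 | 316

For each row compute grade * credits.
Group by course; take MAX of the expression per group.
  CS101: ids {12, 18, 19, 22, 27} → MAX(grade * credits)=380
  CS201: ids {8, 26} → MAX(grade * credits)=344
  EN101: ids {3} → MAX(grade * credits)=344
  MA110: ids {16} → MAX(grade * credits)=316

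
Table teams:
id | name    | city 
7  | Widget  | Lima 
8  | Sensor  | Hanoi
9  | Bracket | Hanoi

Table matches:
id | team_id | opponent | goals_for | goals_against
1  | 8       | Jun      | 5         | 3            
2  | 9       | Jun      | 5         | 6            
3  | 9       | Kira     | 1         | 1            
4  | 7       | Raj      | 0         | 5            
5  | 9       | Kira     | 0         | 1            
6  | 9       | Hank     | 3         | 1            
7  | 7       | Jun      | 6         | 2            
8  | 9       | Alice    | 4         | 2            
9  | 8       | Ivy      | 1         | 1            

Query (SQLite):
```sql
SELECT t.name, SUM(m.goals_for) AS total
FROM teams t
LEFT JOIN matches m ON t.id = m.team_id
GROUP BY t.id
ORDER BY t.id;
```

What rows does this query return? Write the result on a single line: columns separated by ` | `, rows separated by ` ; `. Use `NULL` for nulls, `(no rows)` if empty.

Widget | 6 ; Sensor | 6 ; Bracket | 13

LEFT JOIN keeps every teams row; unmatched ones get NULL for matches columns.
Group by teams.id and compute SUM(m.goals_for). SUM over an all-NULL group is NULL.
  7: ids {4, 7} → SUM(m.goals_for)=6
  8: ids {1, 9} → SUM(m.goals_for)=6
  9: ids {2, 3, 5, 6, 8} → SUM(m.goals_for)=13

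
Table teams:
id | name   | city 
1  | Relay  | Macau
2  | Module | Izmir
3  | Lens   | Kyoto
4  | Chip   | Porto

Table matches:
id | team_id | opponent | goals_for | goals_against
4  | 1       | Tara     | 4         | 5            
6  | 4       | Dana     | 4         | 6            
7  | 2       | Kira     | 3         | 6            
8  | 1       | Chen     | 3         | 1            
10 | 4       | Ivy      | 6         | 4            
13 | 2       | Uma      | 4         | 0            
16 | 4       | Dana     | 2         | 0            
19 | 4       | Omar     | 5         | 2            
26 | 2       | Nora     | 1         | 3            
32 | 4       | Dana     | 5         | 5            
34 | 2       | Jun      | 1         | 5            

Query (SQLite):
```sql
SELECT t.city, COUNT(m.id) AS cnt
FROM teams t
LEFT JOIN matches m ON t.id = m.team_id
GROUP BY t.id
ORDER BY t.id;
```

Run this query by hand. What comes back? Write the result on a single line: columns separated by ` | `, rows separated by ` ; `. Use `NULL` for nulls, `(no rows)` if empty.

Macau | 2 ; Izmir | 4 ; Kyoto | 0 ; Porto | 5

LEFT JOIN keeps every teams row; unmatched ones get NULL for matches columns.
Group by teams.id and compute COUNT(m.id). COUNT(col) of an all-NULL group is 0.
  1: ids {4, 8} → COUNT(m.id)=2
  2: ids {7, 13, 26, 34} → COUNT(m.id)=4
  3: ids {—} → COUNT(m.id)=0
  4: ids {6, 10, 16, 19, 32} → COUNT(m.id)=5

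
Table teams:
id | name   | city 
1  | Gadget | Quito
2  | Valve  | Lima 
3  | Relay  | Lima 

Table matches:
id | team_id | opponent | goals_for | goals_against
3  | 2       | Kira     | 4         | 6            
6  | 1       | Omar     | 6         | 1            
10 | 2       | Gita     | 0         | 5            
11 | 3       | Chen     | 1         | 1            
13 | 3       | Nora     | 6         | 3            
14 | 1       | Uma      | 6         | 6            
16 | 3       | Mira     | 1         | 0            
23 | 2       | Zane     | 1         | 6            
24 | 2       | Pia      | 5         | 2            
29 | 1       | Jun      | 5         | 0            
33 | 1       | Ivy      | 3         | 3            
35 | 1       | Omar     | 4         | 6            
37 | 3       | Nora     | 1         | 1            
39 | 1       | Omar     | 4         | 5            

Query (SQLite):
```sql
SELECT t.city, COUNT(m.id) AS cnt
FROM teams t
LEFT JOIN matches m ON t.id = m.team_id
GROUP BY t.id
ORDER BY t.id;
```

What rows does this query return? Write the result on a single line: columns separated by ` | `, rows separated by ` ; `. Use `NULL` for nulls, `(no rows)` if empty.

Quito | 6 ; Lima | 4 ; Lima | 4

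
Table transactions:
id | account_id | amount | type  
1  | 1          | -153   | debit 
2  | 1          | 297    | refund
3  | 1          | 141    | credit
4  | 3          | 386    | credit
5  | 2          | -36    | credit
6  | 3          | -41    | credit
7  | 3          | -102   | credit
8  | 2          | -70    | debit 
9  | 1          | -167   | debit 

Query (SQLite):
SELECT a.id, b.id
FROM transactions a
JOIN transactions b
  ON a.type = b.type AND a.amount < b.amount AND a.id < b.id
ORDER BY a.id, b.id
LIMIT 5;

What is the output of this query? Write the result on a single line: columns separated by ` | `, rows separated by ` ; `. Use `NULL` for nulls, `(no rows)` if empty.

1 | 8 ; 3 | 4

Pairs (a,b) with same type, a.amount < b.amount, a.id < b.id.
type groups: credit:{3,4,5,6,7} debit:{1,8,9} refund:{2}
Ordered by (a.id, b.id); first 5.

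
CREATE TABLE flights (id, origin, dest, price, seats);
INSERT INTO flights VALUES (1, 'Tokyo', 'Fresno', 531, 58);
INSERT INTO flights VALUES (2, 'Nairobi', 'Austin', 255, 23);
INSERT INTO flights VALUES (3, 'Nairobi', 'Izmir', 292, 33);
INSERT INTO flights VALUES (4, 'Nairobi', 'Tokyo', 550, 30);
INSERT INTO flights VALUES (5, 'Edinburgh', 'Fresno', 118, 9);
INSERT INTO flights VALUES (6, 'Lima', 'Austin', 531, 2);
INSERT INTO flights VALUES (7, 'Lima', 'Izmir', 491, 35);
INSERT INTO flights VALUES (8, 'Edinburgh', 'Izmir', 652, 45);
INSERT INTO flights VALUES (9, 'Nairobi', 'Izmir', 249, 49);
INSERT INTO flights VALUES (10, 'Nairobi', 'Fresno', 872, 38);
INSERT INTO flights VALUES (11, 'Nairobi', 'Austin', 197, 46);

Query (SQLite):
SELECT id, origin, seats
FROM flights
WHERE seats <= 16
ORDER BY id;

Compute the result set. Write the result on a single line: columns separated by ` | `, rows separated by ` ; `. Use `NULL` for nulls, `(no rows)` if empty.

seats <= 16: ids {5, 6}

5 | Edinburgh | 9 ; 6 | Lima | 2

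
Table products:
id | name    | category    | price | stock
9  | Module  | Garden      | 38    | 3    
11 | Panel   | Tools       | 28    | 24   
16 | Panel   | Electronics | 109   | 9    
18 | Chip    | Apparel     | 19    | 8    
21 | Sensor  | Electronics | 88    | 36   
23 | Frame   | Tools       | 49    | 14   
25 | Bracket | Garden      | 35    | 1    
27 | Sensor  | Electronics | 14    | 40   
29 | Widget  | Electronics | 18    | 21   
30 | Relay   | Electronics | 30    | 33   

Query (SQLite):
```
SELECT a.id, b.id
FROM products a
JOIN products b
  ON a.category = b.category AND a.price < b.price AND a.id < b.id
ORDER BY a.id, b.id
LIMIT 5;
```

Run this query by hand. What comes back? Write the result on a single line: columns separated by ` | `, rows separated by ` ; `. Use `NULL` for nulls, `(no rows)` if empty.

11 | 23 ; 27 | 29 ; 27 | 30 ; 29 | 30

Pairs (a,b) with same category, a.price < b.price, a.id < b.id.
category groups: Apparel:{18} Electronics:{16,21,27,29,30} Garden:{9,25} Tools:{11,23}
Ordered by (a.id, b.id); first 5.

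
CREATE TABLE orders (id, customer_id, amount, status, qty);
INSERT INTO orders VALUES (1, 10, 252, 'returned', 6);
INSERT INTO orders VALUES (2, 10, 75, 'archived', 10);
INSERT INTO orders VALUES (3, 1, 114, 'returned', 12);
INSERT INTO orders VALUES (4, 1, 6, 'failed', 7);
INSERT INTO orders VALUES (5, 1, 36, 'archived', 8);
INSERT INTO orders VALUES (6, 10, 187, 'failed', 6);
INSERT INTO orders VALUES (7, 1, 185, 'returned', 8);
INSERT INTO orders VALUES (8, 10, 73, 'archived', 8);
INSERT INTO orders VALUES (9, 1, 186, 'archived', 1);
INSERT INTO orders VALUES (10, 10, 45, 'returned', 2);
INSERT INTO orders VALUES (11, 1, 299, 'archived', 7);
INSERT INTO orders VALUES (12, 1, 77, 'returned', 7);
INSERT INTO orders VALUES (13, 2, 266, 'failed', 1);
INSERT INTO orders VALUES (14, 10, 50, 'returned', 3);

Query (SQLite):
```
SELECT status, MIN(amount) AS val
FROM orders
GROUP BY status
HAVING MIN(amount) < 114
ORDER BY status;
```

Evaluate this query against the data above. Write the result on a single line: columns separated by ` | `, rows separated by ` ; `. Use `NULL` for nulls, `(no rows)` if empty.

Partition orders by status; compute MIN(amount) within each group.
HAVING: keep groups where MIN(amount) < 114.
  archived: ids {2, 5, 8, 9, 11} → MIN(amount)=36
  failed: ids {4, 6, 13} → MIN(amount)=6
  returned: ids {1, 3, 7, 10, 12, 14} → MIN(amount)=45

archived | 36 ; failed | 6 ; returned | 45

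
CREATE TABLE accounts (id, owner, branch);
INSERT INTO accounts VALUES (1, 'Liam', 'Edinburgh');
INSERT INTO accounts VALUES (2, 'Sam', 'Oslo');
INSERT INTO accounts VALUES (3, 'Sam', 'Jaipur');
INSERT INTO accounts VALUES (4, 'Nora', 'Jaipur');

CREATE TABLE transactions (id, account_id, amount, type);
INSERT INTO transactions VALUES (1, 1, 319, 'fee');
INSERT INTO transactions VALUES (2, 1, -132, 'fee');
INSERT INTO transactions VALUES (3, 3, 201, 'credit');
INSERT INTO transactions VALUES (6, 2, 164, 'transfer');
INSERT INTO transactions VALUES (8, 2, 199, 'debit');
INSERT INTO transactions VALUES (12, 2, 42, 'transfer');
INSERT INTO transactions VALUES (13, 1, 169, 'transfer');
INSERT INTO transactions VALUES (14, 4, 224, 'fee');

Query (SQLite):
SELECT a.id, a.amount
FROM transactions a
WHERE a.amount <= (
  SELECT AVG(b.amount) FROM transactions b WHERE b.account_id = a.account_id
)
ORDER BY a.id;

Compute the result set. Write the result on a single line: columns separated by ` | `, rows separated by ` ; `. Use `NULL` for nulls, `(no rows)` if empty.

For each transactions row a, compute AVG(amount) over rows sharing a.account_id.
Keep row a if a.amount <= that per-group AVG.
  account_id=1: AVG(amount) = 118.666667
  account_id=2: AVG(amount) = 135.0
  account_id=3: AVG(amount) = 201.0
  account_id=4: AVG(amount) = 224.0

2 | -132 ; 3 | 201 ; 12 | 42 ; 14 | 224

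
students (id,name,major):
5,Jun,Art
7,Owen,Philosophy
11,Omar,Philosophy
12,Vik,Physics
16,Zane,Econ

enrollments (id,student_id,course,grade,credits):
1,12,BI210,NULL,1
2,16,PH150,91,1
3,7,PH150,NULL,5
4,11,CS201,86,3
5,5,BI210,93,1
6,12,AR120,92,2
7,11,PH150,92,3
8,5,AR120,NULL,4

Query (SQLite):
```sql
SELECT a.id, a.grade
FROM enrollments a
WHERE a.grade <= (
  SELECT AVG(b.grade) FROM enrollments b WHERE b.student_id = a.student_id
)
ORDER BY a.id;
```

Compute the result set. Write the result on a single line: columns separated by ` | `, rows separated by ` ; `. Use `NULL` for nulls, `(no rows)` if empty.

For each enrollments row a, compute AVG(grade) over rows sharing a.student_id.
Keep row a if a.grade <= that per-group AVG.
  student_id=5: AVG(grade) = 93.0
  student_id=7: AVG(grade) = NULL
  student_id=11: AVG(grade) = 89.0
  student_id=12: AVG(grade) = 92.0
  student_id=16: AVG(grade) = 91.0

2 | 91 ; 4 | 86 ; 5 | 93 ; 6 | 92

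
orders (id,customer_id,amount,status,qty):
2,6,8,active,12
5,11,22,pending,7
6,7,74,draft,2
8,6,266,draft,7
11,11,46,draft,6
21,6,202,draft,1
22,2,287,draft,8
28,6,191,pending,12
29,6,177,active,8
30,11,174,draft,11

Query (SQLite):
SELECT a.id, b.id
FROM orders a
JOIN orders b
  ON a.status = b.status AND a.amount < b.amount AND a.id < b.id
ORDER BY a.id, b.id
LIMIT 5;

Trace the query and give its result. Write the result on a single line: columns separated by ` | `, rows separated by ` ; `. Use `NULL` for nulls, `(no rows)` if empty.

Pairs (a,b) with same status, a.amount < b.amount, a.id < b.id.
status groups: active:{2,29} draft:{6,8,11,21,22,30} pending:{5,28}
Ordered by (a.id, b.id); first 5.

2 | 29 ; 5 | 28 ; 6 | 8 ; 6 | 21 ; 6 | 22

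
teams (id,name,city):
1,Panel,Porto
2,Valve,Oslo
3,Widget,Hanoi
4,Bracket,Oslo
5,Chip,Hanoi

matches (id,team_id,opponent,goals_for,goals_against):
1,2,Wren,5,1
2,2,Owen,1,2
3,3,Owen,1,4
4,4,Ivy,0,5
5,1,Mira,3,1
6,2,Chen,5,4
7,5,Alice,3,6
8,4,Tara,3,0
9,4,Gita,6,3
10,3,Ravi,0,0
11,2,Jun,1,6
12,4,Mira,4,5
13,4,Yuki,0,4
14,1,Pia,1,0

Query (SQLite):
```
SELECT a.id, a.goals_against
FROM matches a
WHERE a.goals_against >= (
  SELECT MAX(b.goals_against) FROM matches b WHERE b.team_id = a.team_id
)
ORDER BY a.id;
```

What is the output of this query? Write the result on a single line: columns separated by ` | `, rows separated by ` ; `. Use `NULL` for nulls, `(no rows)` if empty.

For each matches row a, compute MAX(goals_against) over rows sharing a.team_id.
Keep row a if a.goals_against >= that per-group MAX.
  team_id=1: MAX(goals_against) = 1
  team_id=2: MAX(goals_against) = 6
  team_id=3: MAX(goals_against) = 4
  team_id=4: MAX(goals_against) = 5
  team_id=5: MAX(goals_against) = 6

3 | 4 ; 4 | 5 ; 5 | 1 ; 7 | 6 ; 11 | 6 ; 12 | 5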